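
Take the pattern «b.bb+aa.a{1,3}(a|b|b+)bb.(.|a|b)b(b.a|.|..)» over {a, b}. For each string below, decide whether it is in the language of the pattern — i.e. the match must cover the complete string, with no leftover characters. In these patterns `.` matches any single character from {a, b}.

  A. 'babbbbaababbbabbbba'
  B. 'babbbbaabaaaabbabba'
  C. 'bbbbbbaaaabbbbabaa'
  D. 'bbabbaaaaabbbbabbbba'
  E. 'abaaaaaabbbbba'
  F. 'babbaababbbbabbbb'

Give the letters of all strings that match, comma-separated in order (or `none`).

A → match
B → match
C → match
D → no match
E → no match — must start with 'b'
F → match

A, B, C, F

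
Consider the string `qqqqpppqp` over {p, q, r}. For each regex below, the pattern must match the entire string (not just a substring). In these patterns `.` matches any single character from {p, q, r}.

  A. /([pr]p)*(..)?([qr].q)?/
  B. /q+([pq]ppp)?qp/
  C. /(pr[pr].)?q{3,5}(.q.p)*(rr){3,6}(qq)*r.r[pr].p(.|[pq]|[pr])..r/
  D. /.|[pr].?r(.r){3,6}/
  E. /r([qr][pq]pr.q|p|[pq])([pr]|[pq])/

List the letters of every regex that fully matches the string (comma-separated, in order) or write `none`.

B

A → no match
B → match
C → no match — must end with `r`
D → no match
E → no match — must start with `r`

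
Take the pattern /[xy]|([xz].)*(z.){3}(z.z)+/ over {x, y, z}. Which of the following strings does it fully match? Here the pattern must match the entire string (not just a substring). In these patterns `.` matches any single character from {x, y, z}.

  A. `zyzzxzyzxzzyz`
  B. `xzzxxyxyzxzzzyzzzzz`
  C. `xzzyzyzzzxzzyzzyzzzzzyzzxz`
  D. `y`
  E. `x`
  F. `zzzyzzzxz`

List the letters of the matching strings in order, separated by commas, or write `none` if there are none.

B, C, D, E, F

A → no match
B → match
C → match
D → match
E → match
F → match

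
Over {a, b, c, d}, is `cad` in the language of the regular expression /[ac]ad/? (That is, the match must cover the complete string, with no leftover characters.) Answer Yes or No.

Yes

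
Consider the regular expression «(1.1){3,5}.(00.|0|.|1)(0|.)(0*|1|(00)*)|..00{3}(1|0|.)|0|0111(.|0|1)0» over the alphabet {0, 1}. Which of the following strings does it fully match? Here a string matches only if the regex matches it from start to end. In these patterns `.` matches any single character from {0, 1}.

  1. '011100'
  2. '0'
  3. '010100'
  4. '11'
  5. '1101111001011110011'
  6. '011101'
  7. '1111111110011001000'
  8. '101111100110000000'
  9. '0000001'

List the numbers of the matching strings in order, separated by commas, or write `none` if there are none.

1. '011100' → match
2. '0' → match
3. '010100' → no match
4. '11' → no match
5 → no match
6. '011101' → no match
7 → no match
8 → no match
9. '0000001' → match

1, 2, 9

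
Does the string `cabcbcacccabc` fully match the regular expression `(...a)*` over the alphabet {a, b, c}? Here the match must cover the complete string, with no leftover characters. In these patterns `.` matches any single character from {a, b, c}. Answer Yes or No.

No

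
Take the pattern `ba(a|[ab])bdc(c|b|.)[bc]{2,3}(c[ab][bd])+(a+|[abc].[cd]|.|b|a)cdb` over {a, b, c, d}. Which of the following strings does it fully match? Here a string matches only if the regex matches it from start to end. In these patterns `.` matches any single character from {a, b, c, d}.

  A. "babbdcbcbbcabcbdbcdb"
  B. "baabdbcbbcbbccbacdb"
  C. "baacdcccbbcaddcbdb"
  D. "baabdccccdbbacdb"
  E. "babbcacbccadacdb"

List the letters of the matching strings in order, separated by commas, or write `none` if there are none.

A → match
B → no match
C → no match — must end with "cdb"
D → no match
E → no match

A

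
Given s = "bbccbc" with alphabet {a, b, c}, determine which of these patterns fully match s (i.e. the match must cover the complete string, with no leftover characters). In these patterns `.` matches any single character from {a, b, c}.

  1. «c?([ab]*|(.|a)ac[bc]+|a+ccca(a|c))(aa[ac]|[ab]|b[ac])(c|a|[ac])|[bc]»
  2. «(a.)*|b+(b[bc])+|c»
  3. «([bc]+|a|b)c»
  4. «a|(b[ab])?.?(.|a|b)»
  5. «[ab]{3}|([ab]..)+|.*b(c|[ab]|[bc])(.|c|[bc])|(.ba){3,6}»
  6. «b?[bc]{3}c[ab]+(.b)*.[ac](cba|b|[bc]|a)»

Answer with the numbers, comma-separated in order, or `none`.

1 → no match
2 → no match
3 → match
4 → no match
5 → no match
6 → no match

3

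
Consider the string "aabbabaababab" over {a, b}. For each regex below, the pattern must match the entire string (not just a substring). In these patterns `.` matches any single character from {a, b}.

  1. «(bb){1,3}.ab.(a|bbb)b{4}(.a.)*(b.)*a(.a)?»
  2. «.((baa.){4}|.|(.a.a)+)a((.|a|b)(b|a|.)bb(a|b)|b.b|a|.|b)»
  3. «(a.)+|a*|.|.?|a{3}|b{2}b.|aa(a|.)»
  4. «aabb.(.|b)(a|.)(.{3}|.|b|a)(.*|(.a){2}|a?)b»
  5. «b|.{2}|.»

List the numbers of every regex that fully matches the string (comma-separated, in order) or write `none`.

1 → no match — must start with "bb"
2 → no match
3 → no match
4 → match
5 → no match

4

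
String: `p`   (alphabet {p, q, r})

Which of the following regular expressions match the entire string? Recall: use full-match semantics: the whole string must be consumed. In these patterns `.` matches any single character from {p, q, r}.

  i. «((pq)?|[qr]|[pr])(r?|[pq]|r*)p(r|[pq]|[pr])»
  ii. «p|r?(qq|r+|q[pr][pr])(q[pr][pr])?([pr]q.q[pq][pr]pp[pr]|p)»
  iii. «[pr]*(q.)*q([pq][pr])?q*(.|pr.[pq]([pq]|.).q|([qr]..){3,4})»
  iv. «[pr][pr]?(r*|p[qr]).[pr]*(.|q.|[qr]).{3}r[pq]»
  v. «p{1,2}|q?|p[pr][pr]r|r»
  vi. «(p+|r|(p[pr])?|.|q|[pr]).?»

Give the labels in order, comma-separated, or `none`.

i → no match
ii → match
iii → no match
iv → no match
v → match
vi → match

ii, v, vi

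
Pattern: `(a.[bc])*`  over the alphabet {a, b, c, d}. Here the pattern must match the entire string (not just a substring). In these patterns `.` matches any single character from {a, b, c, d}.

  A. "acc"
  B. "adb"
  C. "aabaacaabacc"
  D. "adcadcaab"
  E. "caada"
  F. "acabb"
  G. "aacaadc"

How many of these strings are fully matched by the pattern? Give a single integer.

4

A → match
B → match
C → match
D → match
E → no match
F → no match
G → no match
Total matched: 4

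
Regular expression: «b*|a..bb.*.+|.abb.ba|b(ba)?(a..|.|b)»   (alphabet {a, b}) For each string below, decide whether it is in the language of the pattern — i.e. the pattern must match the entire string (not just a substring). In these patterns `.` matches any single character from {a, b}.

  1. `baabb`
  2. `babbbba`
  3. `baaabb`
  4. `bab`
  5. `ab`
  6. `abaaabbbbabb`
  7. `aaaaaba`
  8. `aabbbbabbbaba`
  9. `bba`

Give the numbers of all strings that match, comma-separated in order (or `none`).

1. `baabb` → no match
2. `babbbba` → match
3. `baaabb` → no match
4. `bab` → no match
5. `ab` → no match
6. `abaaabbbbabb` → no match
7. `aaaaaba` → no match
8 → match
9. `bba` → no match

2, 8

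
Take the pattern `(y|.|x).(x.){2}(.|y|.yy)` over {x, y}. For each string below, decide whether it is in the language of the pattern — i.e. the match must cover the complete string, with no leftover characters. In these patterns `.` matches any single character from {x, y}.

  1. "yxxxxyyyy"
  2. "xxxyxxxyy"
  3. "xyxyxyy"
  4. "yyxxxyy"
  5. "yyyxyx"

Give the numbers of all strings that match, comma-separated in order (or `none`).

1, 2, 3, 4

1 → match
2 → match
3 → match
4 → match
5 → no match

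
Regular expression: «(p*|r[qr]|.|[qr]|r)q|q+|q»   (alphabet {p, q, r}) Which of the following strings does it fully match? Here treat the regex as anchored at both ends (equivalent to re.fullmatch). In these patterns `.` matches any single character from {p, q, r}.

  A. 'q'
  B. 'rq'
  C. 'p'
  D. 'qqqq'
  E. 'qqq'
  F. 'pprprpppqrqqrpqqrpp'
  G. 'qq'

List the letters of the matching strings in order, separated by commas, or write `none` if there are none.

A → match
B → match
C → no match — must end with 'q'
D → match
E → match
F → no match — must end with 'q'
G → match

A, B, D, E, G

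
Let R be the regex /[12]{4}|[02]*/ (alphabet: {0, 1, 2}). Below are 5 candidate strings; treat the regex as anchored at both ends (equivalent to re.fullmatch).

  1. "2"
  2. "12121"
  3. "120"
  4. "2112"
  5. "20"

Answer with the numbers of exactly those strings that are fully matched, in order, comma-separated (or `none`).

1 → match
2 → no match
3 → no match
4 → match
5 → match

1, 4, 5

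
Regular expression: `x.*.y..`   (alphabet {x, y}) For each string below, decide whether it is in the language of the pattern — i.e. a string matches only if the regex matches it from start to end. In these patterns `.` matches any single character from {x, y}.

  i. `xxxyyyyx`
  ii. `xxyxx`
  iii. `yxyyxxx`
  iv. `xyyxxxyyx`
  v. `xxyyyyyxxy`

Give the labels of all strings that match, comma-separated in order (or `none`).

i → match
ii → match
iii → no match — must start with `x`
iv → match
v → no match

i, ii, iv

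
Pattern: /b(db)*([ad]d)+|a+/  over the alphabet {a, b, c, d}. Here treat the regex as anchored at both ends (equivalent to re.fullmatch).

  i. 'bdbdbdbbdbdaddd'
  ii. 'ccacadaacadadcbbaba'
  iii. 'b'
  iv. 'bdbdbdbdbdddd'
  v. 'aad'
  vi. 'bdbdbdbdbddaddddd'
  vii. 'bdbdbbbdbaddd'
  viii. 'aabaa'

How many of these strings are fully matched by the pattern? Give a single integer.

2

i → no match
ii → no match
iii → no match
iv → match
v → no match
vi → match
vii → no match
viii → no match
Total matched: 2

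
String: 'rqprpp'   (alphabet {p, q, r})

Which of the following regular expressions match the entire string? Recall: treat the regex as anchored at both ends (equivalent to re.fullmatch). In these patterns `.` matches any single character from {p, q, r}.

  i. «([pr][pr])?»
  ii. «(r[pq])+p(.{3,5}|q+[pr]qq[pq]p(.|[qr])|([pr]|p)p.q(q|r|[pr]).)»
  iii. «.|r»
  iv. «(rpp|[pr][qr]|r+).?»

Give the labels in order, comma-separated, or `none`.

ii

i → no match
ii → match
iii → no match
iv → no match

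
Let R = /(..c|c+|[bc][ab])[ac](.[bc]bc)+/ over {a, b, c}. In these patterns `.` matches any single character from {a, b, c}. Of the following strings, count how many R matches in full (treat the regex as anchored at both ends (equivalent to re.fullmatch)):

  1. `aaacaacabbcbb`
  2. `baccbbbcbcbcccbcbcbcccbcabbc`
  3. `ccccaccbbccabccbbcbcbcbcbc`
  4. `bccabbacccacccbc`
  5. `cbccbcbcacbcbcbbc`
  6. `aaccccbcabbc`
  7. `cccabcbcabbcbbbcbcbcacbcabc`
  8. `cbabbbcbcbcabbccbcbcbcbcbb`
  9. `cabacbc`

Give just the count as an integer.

2

1 → no match — must end with `bc`
2 → match
3 → no match
4 → no match
5 → no match
6. `aaccccbcabbc` → match
7 → no match
8 → no match — must end with `bc`
9. `cabacbc` → no match
Total matched: 2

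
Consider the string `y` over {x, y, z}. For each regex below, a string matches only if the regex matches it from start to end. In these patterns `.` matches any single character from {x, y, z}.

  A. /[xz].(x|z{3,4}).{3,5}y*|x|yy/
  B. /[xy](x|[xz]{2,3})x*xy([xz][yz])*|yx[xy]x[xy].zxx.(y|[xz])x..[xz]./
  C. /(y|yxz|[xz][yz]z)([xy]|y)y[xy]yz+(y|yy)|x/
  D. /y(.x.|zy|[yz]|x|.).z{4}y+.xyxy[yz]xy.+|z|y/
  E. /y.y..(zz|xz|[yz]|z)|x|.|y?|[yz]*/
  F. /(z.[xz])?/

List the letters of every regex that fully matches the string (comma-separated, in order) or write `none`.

A → no match
B → no match
C → no match
D → match
E → match
F → no match

D, E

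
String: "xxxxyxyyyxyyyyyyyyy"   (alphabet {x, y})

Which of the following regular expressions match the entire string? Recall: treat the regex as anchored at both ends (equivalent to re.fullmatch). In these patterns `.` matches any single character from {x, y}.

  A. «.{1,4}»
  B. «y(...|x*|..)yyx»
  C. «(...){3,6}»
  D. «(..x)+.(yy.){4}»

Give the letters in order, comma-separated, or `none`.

D

A → no match
B → no match — must start with "y"
C → no match
D → match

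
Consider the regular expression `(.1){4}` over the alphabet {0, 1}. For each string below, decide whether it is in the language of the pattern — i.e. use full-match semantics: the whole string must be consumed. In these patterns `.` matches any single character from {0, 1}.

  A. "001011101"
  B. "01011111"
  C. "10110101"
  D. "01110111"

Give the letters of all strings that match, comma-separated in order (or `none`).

B, D

A → no match
B → match
C → no match
D → match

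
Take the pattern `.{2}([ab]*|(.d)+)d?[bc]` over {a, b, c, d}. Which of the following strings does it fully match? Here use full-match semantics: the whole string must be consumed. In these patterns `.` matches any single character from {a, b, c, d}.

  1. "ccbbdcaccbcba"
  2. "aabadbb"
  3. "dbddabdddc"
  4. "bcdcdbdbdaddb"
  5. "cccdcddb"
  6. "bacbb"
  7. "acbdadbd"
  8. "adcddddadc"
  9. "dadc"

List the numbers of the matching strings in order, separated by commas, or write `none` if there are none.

5, 9

1 → no match
2 → no match
3 → no match
4 → no match
5 → match
6 → no match
7 → no match
8 → no match
9 → match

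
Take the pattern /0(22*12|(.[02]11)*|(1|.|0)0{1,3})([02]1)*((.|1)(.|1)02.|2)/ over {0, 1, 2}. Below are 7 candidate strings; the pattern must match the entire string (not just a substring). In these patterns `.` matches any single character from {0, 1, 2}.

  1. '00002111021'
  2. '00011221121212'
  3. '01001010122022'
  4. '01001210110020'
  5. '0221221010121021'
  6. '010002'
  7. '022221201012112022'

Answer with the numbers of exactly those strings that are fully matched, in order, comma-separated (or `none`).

1 → match
2 → match
3 → match
4 → match
5 → match
6 → match
7 → match

1, 2, 3, 4, 5, 6, 7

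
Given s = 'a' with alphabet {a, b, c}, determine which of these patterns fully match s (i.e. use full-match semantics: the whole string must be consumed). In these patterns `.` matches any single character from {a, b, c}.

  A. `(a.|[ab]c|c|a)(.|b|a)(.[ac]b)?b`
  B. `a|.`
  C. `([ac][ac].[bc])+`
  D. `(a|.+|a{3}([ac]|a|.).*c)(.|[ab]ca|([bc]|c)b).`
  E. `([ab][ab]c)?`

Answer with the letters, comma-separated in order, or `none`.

A → no match — must end with 'b'
B → match
C → no match
D → no match
E → no match

B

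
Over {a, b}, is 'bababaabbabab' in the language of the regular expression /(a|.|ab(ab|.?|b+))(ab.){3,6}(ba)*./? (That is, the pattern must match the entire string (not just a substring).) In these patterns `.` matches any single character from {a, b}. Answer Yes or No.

No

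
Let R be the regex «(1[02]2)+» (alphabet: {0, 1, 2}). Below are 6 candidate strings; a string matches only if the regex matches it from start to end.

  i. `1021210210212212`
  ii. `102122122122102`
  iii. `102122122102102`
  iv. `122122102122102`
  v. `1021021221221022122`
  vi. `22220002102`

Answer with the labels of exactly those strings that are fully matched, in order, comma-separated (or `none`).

ii, iii, iv

i → no match
ii → match
iii → match
iv → match
v → no match
vi. `22220002102` → no match — must start with `1`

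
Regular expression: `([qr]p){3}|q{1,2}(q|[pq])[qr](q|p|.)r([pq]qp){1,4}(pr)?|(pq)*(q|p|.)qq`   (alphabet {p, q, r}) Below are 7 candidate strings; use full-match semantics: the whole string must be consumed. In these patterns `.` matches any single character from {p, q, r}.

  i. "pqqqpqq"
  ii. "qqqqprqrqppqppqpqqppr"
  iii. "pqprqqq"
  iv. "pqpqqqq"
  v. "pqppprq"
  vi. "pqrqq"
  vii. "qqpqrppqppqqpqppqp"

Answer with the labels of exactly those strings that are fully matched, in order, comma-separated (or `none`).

iv, vi

i → no match
ii → no match
iii → no match
iv → match
v → no match
vi → match
vii → no match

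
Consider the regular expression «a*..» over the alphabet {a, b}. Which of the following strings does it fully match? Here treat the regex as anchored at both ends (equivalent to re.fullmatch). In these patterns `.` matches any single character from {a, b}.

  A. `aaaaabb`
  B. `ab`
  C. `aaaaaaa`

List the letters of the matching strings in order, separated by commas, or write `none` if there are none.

A, B, C

A. `aaaaabb` → match
B. `ab` → match
C. `aaaaaaa` → match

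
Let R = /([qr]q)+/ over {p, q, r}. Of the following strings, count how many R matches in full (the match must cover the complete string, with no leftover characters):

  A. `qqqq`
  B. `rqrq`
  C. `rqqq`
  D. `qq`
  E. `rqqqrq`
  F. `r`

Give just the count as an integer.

A → match
B → match
C → match
D → match
E → match
F → no match — must end with `q`
Total matched: 5

5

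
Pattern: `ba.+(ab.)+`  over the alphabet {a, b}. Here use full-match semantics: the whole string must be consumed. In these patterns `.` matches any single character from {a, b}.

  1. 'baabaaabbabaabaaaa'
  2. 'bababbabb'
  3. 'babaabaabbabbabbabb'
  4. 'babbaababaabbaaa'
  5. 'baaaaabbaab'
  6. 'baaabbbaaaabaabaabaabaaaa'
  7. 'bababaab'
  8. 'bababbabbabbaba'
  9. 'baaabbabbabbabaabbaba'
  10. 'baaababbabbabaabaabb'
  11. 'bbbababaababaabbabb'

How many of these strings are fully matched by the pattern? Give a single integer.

5

1 → no match
2 → match
3 → match
4 → no match
5 → no match
6 → no match
7 → no match
8 → match
9 → match
10 → match
11 → no match — must start with 'ba'
Total matched: 5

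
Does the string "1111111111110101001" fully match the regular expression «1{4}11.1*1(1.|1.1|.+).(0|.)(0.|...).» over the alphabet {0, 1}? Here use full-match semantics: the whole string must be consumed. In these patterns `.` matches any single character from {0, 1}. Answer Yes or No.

Yes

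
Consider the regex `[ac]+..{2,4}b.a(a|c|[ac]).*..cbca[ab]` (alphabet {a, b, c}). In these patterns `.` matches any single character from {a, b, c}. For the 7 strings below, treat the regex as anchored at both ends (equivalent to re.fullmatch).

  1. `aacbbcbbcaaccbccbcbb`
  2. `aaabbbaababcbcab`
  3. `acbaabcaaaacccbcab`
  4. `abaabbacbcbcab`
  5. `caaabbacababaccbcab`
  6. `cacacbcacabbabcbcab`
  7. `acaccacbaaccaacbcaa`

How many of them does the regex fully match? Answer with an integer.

5

1 → no match
2 → match
3 → match
4 → no match
5 → match
6 → match
7 → match
Total matched: 5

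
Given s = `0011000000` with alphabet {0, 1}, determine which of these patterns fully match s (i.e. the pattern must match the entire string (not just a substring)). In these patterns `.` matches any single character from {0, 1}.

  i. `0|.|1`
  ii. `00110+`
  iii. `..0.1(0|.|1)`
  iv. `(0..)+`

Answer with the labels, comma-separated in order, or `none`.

i → no match
ii → match
iii → no match
iv → no match

ii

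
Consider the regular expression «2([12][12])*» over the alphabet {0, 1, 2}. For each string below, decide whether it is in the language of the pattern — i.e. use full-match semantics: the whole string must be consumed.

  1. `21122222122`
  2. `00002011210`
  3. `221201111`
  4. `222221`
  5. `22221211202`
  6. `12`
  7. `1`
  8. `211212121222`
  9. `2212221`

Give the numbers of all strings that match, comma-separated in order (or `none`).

1, 9

1 → match
2 → no match — must start with `2`
3 → no match
4 → no match
5 → no match
6 → no match — must start with `2`
7 → no match — must start with `2`
8 → no match
9 → match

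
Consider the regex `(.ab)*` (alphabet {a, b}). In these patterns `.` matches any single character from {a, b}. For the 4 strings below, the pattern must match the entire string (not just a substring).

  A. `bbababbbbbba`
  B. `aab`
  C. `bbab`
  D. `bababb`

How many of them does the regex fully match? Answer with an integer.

A → no match
B → match
C → no match
D → no match
Total matched: 1

1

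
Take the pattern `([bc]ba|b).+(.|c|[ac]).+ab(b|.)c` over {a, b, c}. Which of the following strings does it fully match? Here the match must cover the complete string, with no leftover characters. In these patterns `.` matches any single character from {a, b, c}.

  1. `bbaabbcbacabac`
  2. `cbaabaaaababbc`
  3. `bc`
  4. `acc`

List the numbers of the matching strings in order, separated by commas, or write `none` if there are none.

1, 2

1 → match
2 → match
3 → no match
4 → no match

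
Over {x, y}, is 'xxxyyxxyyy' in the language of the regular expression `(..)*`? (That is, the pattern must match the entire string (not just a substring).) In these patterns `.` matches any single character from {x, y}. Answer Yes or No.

Yes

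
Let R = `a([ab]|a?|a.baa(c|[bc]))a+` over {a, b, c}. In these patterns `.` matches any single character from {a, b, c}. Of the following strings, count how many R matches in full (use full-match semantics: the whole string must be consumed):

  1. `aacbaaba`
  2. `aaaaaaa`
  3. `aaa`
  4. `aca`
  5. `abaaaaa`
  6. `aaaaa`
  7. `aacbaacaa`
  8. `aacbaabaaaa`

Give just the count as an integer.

1 → match
2 → match
3 → match
4 → no match
5 → match
6 → match
7 → match
8 → match
Total matched: 7

7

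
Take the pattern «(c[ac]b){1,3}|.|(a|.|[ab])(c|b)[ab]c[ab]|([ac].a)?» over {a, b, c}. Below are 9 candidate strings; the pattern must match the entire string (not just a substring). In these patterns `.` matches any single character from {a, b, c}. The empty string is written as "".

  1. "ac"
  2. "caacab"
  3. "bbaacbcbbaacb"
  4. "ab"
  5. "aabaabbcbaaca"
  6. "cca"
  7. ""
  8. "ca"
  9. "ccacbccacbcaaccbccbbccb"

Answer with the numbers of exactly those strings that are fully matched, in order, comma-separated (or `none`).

6, 7

1 → no match
2 → no match
3 → no match
4 → no match
5 → no match
6 → match
7 → match
8 → no match
9 → no match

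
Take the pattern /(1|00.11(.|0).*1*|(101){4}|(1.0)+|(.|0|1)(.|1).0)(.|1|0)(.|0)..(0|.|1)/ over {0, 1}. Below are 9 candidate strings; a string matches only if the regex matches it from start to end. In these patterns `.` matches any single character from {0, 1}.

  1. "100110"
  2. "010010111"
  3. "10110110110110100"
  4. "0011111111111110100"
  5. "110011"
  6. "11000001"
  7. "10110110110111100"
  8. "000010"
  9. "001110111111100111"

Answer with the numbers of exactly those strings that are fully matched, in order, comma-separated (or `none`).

1 → match
2 → match
3 → match
4 → match
5 → match
6 → match
7 → match
8 → no match
9 → match

1, 2, 3, 4, 5, 6, 7, 9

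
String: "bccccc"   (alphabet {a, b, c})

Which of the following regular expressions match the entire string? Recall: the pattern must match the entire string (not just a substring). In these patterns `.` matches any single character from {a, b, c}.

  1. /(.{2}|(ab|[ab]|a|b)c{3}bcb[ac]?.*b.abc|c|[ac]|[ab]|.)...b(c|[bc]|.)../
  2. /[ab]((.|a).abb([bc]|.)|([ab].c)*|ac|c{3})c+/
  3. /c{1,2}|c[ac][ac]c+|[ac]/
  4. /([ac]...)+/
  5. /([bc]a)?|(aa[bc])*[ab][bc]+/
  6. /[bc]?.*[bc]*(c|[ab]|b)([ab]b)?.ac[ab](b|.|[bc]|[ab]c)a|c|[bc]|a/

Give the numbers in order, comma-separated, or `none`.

1 → no match
2 → match
3 → no match
4 → no match
5 → match
6 → no match

2, 5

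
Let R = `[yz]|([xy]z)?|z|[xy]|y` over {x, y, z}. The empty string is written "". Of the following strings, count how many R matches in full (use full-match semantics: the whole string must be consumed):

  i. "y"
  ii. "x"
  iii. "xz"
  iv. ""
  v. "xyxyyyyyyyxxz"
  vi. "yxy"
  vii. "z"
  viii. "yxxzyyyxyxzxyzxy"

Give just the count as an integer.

i. "y" → match
ii. "x" → match
iii. "xz" → match
iv. "" → match
v → no match
vi. "yxy" → no match
vii. "z" → match
viii → no match
Total matched: 5

5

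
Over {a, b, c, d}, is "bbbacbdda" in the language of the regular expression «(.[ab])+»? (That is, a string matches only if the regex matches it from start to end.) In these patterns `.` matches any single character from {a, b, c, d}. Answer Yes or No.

No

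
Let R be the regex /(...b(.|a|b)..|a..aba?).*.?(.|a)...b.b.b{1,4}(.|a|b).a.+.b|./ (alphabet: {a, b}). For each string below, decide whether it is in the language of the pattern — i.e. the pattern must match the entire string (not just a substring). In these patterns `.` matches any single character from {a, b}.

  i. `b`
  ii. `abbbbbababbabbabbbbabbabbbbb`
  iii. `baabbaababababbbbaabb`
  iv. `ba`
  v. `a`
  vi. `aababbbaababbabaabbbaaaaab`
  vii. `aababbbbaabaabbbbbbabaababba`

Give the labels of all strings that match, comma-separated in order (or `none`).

i, v

i → match
ii → no match
iii → no match
iv → no match
v → match
vi → no match
vii → no match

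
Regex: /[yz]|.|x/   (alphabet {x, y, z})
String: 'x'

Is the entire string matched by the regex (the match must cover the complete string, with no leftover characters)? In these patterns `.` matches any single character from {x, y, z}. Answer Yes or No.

Yes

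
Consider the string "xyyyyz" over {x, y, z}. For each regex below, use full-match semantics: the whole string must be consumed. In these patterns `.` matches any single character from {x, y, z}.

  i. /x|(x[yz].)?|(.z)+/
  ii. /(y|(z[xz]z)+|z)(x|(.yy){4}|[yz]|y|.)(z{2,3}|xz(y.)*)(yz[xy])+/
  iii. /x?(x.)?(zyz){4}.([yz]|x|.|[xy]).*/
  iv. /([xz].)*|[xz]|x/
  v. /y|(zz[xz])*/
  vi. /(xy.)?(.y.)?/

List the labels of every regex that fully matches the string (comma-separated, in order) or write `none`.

vi

i → no match
ii → no match
iii → no match
iv → no match
v → no match
vi → match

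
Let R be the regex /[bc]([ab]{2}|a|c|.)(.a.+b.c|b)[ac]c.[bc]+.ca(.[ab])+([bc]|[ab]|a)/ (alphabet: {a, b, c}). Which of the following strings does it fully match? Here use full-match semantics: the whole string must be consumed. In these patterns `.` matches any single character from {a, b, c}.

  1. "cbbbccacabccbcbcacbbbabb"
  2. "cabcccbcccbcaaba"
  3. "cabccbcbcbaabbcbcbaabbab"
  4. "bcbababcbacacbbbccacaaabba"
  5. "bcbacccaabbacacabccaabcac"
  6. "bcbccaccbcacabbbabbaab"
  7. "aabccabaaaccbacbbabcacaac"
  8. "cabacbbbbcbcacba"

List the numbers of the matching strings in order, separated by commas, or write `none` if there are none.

1 → no match
2 → match
3 → no match
4 → match
5 → match
6 → match
7 → no match
8 → match

2, 4, 5, 6, 8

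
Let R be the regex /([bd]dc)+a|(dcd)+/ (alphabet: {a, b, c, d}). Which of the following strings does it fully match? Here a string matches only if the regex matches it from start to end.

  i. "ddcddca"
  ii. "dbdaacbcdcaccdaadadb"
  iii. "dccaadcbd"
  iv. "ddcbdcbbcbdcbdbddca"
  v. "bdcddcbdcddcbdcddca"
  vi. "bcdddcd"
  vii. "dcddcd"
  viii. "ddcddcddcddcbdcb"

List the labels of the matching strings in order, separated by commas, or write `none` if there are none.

i → match
ii → no match
iii → no match
iv → no match
v → match
vi → no match
vii → match
viii → no match

i, v, vii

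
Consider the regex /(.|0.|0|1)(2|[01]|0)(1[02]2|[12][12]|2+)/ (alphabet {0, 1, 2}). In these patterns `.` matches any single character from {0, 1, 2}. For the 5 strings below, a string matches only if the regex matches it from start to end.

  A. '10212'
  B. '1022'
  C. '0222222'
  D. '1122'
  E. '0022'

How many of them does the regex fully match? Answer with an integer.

A → no match
B → match
C → match
D → match
E → match
Total matched: 4

4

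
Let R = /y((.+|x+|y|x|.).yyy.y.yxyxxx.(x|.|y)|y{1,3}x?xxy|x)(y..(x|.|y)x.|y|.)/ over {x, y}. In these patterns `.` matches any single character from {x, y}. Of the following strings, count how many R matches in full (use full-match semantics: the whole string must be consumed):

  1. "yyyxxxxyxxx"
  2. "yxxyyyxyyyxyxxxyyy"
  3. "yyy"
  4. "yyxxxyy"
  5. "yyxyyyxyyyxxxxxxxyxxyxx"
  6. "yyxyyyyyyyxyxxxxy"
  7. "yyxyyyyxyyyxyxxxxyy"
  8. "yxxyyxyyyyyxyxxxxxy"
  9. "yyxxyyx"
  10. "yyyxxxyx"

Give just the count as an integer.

1 → no match
2 → match
3 → no match
4 → match
5 → no match
6 → no match
7 → match
8 → no match
9 → no match
10 → match
Total matched: 4

4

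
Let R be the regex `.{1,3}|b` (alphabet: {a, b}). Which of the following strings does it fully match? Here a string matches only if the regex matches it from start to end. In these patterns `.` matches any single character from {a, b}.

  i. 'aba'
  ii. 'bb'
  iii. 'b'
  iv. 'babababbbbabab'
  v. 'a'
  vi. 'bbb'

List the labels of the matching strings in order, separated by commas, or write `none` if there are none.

i → match
ii → match
iii → match
iv → no match
v → match
vi → match

i, ii, iii, v, vi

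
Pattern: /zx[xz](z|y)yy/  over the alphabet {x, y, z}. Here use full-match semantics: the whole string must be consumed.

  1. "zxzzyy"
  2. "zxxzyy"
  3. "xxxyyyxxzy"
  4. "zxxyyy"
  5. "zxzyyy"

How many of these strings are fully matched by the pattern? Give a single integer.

4

1 → match
2 → match
3 → no match — must start with "zx"
4 → match
5 → match
Total matched: 4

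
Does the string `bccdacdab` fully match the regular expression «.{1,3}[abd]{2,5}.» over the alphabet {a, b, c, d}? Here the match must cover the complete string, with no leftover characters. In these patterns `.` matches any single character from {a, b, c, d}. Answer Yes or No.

No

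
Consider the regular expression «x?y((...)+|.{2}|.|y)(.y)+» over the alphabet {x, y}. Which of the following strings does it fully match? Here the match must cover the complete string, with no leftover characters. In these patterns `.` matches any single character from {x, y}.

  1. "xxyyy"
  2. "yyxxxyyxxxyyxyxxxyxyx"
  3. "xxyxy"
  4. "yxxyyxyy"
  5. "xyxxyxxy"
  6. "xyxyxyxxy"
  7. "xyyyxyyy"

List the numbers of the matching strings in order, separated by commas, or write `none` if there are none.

7

1. "xxyyy" → no match
2 → no match — must end with "y"
3. "xxyxy" → no match
4. "yxxyyxyy" → no match
5. "xyxxyxxy" → no match
6. "xyxyxyxxy" → no match
7. "xyyyxyyy" → match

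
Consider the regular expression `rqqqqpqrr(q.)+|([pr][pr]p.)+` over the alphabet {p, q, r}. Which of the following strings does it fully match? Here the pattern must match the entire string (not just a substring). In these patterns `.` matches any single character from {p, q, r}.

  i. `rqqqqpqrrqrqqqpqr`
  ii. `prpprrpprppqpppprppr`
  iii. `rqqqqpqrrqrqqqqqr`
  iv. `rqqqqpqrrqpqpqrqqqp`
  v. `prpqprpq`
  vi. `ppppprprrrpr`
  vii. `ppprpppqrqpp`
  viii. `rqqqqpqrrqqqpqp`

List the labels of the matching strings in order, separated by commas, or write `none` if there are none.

i → match
ii → match
iii → match
iv → match
v. `prpqprpq` → match
vi. `ppppprprrrpr` → match
vii. `ppprpppqrqpp` → no match
viii → match

i, ii, iii, iv, v, vi, viii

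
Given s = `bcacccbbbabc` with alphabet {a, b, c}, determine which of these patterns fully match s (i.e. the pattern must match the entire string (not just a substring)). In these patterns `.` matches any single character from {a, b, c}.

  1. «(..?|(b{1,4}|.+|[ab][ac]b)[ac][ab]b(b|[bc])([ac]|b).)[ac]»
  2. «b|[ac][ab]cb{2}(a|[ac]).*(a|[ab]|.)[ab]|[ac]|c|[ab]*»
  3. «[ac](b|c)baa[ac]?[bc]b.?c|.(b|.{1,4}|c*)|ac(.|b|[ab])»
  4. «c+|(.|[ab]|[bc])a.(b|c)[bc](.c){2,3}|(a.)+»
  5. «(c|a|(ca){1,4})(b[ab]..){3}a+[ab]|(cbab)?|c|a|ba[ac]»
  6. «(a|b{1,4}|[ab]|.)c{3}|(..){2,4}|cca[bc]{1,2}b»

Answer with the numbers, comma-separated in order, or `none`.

1 → match
2 → no match
3 → no match
4 → no match
5 → no match
6 → no match

1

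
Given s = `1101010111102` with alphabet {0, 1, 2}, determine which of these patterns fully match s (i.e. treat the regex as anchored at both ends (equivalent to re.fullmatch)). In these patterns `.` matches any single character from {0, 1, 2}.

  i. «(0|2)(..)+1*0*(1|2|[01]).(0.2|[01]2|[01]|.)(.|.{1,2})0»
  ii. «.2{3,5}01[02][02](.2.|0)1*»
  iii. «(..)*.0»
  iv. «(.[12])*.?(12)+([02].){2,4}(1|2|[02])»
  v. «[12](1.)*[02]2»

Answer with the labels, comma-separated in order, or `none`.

v

i → no match — must end with `0`
ii → no match
iii → no match — must end with `0`
iv → no match
v → match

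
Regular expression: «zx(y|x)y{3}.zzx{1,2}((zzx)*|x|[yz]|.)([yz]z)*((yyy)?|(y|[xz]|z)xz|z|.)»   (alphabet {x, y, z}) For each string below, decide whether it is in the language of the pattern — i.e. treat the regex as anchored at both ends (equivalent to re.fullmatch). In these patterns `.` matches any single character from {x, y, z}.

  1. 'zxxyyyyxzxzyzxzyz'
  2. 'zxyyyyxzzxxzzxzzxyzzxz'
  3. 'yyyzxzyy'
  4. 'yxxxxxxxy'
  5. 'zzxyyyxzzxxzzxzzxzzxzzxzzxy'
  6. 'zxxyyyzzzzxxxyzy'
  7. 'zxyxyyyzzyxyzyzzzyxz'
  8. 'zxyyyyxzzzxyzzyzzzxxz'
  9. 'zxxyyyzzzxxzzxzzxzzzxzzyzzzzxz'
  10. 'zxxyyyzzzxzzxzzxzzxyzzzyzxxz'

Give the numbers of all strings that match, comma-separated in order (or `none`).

2, 10

1 → no match
2 → match
3 → no match — must start with 'zx'
4 → no match — must start with 'zx'
5 → no match — must start with 'zx'
6 → no match
7 → no match
8 → no match
9 → no match
10 → match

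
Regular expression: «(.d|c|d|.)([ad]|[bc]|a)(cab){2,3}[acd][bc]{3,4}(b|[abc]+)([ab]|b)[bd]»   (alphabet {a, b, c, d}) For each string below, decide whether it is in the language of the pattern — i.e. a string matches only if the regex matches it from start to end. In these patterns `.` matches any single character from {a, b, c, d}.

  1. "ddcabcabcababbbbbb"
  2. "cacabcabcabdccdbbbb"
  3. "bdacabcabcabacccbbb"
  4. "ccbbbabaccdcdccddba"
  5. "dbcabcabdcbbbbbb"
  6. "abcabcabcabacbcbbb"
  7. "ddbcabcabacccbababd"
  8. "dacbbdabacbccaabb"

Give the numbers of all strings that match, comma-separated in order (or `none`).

1 → match
2 → no match
3 → match
4 → no match
5 → match
6 → match
7 → match
8 → no match

1, 3, 5, 6, 7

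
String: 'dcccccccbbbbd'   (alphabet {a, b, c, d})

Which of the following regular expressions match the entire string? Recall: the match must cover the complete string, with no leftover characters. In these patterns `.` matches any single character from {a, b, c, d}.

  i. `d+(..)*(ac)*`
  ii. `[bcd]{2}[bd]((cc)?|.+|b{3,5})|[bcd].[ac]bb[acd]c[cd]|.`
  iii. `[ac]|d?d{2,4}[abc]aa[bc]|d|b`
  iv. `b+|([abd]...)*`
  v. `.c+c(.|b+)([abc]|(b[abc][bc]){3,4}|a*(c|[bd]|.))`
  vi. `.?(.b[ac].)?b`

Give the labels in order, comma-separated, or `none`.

i → match
ii → no match
iii → no match
iv → no match
v → match
vi → no match — must end with 'b'

i, v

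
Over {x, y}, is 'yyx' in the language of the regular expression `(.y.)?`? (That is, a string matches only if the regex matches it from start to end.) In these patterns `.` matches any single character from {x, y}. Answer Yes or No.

Yes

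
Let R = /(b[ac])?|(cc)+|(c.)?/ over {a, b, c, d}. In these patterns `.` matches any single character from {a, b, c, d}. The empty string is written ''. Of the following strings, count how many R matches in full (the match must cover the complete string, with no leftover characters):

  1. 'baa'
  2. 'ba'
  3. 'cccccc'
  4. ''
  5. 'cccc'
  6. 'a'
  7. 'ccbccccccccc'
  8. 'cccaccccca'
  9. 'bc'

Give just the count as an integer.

5

1. 'baa' → no match
2. 'ba' → match
3. 'cccccc' → match
4. '' → match
5. 'cccc' → match
6. 'a' → no match
7. 'ccbccccccccc' → no match
8. 'cccaccccca' → no match
9. 'bc' → match
Total matched: 5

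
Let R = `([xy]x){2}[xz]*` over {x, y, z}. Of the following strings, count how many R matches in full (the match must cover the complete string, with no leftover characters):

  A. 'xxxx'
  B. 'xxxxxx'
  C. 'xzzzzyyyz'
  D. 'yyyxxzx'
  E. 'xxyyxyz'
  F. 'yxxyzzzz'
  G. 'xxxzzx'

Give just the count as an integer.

A → match
B → match
C → no match
D → no match
E → no match
F → no match
G → no match
Total matched: 2

2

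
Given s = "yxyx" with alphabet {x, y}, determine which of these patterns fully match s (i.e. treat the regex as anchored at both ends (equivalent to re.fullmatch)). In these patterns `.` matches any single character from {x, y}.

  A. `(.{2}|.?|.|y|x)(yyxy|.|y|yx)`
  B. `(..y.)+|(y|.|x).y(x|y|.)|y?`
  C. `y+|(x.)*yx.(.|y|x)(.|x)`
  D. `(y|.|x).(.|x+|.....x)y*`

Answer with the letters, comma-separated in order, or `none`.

A, B

A → match
B → match
C → no match
D → no match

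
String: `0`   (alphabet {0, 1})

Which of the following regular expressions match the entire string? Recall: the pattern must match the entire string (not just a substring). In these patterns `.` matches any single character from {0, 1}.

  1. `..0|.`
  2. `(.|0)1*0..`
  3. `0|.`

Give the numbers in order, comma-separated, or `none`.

1 → match
2 → no match
3 → match

1, 3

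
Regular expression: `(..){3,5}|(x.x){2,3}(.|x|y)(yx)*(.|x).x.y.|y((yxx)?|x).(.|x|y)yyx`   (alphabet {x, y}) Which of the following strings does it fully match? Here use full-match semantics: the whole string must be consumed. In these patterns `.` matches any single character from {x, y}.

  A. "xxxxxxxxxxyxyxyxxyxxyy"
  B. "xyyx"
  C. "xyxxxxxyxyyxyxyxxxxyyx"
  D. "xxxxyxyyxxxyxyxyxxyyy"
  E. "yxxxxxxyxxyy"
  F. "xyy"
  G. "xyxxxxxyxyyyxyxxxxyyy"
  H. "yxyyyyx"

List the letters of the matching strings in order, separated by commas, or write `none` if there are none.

A, C, H

A → match
B → no match
C → match
D → no match
E → no match
F → no match
G → no match
H → match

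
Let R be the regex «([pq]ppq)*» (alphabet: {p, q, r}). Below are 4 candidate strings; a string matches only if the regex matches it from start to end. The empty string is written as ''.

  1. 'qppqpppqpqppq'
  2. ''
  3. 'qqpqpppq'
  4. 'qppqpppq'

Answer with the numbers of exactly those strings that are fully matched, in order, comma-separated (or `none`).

2, 4

1 → no match
2 → match
3 → no match
4 → match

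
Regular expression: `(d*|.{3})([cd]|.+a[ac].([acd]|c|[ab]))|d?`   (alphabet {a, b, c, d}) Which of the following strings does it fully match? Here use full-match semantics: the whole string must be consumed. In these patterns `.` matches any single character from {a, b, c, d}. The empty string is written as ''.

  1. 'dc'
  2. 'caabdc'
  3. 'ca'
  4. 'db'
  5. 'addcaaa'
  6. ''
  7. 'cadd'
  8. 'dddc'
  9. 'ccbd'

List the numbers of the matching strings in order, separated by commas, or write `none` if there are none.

1, 6, 7, 8, 9

1 → match
2 → no match
3 → no match
4 → no match
5 → no match
6 → match
7 → match
8 → match
9 → match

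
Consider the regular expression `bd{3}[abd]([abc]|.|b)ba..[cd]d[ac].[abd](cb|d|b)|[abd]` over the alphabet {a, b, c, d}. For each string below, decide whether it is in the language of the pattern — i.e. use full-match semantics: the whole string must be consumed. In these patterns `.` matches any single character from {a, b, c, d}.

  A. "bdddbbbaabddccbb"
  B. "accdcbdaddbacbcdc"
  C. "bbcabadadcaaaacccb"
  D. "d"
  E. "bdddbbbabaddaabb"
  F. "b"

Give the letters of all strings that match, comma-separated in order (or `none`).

A → match
B → no match
C → no match
D → match
E → match
F → match

A, D, E, F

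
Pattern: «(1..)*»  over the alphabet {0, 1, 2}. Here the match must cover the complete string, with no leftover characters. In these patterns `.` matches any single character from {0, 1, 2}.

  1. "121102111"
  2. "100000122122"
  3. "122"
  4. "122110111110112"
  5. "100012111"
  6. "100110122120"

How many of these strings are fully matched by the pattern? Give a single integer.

1 → match
2 → no match
3 → match
4 → match
5 → no match
6 → match
Total matched: 4

4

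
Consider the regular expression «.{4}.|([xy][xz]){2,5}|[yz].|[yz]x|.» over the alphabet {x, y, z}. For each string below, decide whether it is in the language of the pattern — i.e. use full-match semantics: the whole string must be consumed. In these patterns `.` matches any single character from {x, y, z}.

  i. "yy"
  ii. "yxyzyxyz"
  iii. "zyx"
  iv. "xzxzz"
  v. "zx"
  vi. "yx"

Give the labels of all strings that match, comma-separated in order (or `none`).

i, ii, iv, v, vi

i → match
ii → match
iii → no match
iv → match
v → match
vi → match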